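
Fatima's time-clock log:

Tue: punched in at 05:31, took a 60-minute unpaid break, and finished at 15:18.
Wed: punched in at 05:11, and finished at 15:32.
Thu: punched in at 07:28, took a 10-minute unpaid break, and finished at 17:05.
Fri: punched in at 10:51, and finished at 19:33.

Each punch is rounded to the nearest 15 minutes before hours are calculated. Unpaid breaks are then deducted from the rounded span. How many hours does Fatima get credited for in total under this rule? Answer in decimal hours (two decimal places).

37.08 hours

Tue: in 05:31→05:30, out 15:18→15:15; 9 h 45 min − 60 min = 8 h 45 min
Wed: in 05:11→05:15, out 15:32→15:30; 10 h 15 min
Thu: in 07:28→07:30, out 17:05→17:00; 9 h 30 min − 10 min = 9 h 20 min
Fri: in 10:51→10:45, out 19:33→19:30; 8 h 45 min
Total credited: 37 h 5 min.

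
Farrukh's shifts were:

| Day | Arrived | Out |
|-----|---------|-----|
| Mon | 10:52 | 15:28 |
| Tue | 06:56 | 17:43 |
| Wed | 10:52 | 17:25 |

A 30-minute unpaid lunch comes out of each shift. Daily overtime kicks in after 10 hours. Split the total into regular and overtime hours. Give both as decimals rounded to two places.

Mon: 10:52–15:28 = 4 h 36 min; less 30 min break → 4 h 6 min
Tue: 06:56–17:43 = 10 h 47 min; less 30 min break → 10 h 17 min
Wed: 10:52–17:25 = 6 h 33 min; less 30 min break → 6 h 3 min
Mon reg 4 h 6 min / OT 0 h 0 min; Tue reg 10 h 0 min / OT 0 h 17 min; Wed reg 6 h 3 min / OT 0 h 0 min.
Totals: regular 20 h 9 min, overtime 0 h 17 min.

Regular 20.15 hours, overtime 0.28 hours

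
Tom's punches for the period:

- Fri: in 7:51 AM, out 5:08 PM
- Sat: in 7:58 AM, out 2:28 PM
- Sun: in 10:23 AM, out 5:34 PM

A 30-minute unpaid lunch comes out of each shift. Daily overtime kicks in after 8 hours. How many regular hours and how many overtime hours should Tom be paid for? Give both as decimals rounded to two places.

Fri: 7:51 AM–5:08 PM = 9 h 17 min; less 30 min break → 8 h 47 min
Sat: 7:58 AM–2:28 PM = 6 h 30 min; less 30 min break → 6 h 0 min
Sun: 10:23 AM–5:34 PM = 7 h 11 min; less 30 min break → 6 h 41 min
Fri reg 8 h 0 min / OT 0 h 47 min; Sat reg 6 h 0 min / OT 0 h 0 min; Sun reg 6 h 41 min / OT 0 h 0 min.
Totals: regular 20 h 41 min, overtime 0 h 47 min.

Regular 20.68 hours, overtime 0.78 hours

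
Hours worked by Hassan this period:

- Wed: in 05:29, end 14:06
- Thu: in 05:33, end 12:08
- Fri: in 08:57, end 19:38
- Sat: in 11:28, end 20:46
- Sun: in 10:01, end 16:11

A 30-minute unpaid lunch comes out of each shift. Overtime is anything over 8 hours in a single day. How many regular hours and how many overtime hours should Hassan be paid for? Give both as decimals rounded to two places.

Regular 35.75 hours, overtime 3.10 hours

Wed: 05:29–14:06 = 8 h 37 min; less 30 min break → 8 h 7 min
Thu: 05:33–12:08 = 6 h 35 min; less 30 min break → 6 h 5 min
Fri: 08:57–19:38 = 10 h 41 min; less 30 min break → 10 h 11 min
Sat: 11:28–20:46 = 9 h 18 min; less 30 min break → 8 h 48 min
Sun: 10:01–16:11 = 6 h 10 min; less 30 min break → 5 h 40 min
Wed reg 8 h 0 min / OT 0 h 7 min; Thu reg 6 h 5 min / OT 0 h 0 min; Fri reg 8 h 0 min / OT 2 h 11 min; Sat reg 8 h 0 min / OT 0 h 48 min; Sun reg 5 h 40 min / OT 0 h 0 min.
Totals: regular 35 h 45 min, overtime 3 h 6 min.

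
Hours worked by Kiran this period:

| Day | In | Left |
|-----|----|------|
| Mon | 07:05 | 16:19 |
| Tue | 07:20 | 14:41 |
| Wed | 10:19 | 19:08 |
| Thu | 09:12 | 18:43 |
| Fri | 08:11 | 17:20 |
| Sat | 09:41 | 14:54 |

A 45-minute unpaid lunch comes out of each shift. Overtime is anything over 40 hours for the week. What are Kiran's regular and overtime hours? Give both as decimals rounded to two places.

Mon: 07:05–16:19 = 9 h 14 min; less 45 min break → 8 h 29 min
Tue: 07:20–14:41 = 7 h 21 min; less 45 min break → 6 h 36 min
Wed: 10:19–19:08 = 8 h 49 min; less 45 min break → 8 h 4 min
Thu: 09:12–18:43 = 9 h 31 min; less 45 min break → 8 h 46 min
Fri: 08:11–17:20 = 9 h 9 min; less 45 min break → 8 h 24 min
Sat: 09:41–14:54 = 5 h 13 min; less 45 min break → 4 h 28 min
Total worked: 44 h 47 min = 44.78 h.
Threshold 40 h → overtime 4 h 47 min, regular 40 h 0 min.

Regular 40.00 hours, overtime 4.78 hours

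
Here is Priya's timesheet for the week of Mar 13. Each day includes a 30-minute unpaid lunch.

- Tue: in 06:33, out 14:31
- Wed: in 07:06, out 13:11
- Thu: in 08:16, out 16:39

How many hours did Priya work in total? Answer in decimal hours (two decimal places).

Tue: 06:33–14:31 = 7 h 58 min; less 30 min break → 7 h 28 min
Wed: 07:06–13:11 = 6 h 5 min; less 30 min break → 5 h 35 min
Thu: 08:16–16:39 = 8 h 23 min; less 30 min break → 7 h 53 min
Total: 7 h 28 min + 5 h 35 min + 7 h 53 min = 20 h 56 min.

20.93 hours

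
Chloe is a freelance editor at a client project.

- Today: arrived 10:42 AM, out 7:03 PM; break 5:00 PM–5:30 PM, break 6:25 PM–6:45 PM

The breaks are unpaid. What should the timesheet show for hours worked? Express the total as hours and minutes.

Today: 10:42 AM–7:03 PM = 8 h 21 min; less 50 min break → 7 h 31 min

7 h 31 min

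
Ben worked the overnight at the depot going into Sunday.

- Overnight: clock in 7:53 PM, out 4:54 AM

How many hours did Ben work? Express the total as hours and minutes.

Overnight: 7:53 PM → midnight = 4 h 7 min; midnight → 4:54 AM = 4 h 54 min; span 9 h 1 min

9 h 1 min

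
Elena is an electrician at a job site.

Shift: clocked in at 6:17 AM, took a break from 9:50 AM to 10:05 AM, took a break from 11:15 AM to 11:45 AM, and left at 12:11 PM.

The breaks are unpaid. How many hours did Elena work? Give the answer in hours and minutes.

5 h 9 min

Shift: 6:17 AM–12:11 PM = 5 h 54 min; less 45 min break → 5 h 9 min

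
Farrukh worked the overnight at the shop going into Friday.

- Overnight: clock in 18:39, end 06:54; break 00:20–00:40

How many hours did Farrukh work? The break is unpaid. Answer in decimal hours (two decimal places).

Overnight: 18:39 → midnight = 5 h 21 min; midnight → 06:54 = 6 h 54 min; span 12 h 15 min; less 20 min break → 11 h 55 min

11.92 hours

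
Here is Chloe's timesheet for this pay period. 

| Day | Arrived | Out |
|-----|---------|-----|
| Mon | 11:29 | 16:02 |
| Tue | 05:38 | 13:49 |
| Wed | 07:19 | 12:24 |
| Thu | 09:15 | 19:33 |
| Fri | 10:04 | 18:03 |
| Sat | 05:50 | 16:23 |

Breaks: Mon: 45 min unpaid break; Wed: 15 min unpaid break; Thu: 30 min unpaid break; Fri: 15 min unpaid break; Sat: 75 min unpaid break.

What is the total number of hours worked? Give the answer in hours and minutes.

43 h 39 min

Mon: 11:29–16:02 = 4 h 33 min; less 45 min break → 3 h 48 min
Tue: 05:38–13:49 = 8 h 11 min
Wed: 07:19–12:24 = 5 h 5 min; less 15 min break → 4 h 50 min
Thu: 09:15–19:33 = 10 h 18 min; less 30 min break → 9 h 48 min
Fri: 10:04–18:03 = 7 h 59 min; less 15 min break → 7 h 44 min
Sat: 05:50–16:23 = 10 h 33 min; less 75 min break → 9 h 18 min
Total: 3 h 48 min + 8 h 11 min + 4 h 50 min + 9 h 48 min + 7 h 44 min + 9 h 18 min = 43 h 39 min.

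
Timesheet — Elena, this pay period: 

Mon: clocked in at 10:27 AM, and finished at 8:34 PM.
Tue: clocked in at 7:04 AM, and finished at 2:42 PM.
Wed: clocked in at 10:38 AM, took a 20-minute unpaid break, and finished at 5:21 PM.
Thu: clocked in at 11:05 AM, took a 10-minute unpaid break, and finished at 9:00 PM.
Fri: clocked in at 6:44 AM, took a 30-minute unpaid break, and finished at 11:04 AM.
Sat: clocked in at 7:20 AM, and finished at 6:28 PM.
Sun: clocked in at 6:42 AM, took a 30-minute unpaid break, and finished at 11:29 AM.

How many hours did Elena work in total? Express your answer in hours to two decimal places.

Mon: 10:27 AM–8:34 PM = 10 h 7 min
Tue: 7:04 AM–2:42 PM = 7 h 38 min
Wed: 10:38 AM–5:21 PM = 6 h 43 min; less 20 min break → 6 h 23 min
Thu: 11:05 AM–9:00 PM = 9 h 55 min; less 10 min break → 9 h 45 min
Fri: 6:44 AM–11:04 AM = 4 h 20 min; less 30 min break → 3 h 50 min
Sat: 7:20 AM–6:28 PM = 11 h 8 min
Sun: 6:42 AM–11:29 AM = 4 h 47 min; less 30 min break → 4 h 17 min
Total: 10 h 7 min + 7 h 38 min + 6 h 23 min + 9 h 45 min + 3 h 50 min + 11 h 8 min + 4 h 17 min = 53 h 8 min.

53.13 hours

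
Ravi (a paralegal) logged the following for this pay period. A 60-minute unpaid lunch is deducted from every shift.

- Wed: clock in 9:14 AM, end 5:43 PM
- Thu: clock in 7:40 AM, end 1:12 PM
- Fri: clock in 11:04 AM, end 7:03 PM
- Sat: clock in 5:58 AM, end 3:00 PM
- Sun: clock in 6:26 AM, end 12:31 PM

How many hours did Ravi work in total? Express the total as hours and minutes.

32 h 7 min

Wed: 9:14 AM–5:43 PM = 8 h 29 min; less 60 min break → 7 h 29 min
Thu: 7:40 AM–1:12 PM = 5 h 32 min; less 60 min break → 4 h 32 min
Fri: 11:04 AM–7:03 PM = 7 h 59 min; less 60 min break → 6 h 59 min
Sat: 5:58 AM–3:00 PM = 9 h 2 min; less 60 min break → 8 h 2 min
Sun: 6:26 AM–12:31 PM = 6 h 5 min; less 60 min break → 5 h 5 min
Total: 7 h 29 min + 4 h 32 min + 6 h 59 min + 8 h 2 min + 5 h 5 min = 32 h 7 min.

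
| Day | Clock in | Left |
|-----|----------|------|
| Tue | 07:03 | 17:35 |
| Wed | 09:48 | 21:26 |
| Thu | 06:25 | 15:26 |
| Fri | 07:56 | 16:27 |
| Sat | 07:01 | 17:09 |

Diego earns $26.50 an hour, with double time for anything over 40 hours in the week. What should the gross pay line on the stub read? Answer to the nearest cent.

Tue: 07:03–17:35 = 10 h 32 min
Wed: 09:48–21:26 = 11 h 38 min
Thu: 06:25–15:26 = 9 h 1 min
Fri: 07:56–16:27 = 8 h 31 min
Sat: 07:01–17:09 = 10 h 8 min
Total worked: 49 h 50 min = 2990 min.
Regular 40 h 0 min = 2400 min at $26.50/h; overtime 9 h 50 min = 590 min at $53.00/h.
Pay = (2400 × $26.50 + 590 × $53.00) ÷ 60 = $1581.17.

$1581.17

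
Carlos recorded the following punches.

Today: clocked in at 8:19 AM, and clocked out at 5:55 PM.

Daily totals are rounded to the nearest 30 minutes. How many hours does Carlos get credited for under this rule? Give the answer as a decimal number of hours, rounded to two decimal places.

Today: 8:19 AM–5:55 PM = 9 h 36 min → rounds to 9 h 30 min

9.50 hours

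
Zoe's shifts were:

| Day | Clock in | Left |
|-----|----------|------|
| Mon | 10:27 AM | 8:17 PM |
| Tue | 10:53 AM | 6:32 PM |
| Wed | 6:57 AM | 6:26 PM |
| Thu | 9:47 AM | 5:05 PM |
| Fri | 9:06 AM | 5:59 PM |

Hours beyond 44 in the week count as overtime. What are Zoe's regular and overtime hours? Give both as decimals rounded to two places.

Regular 44.00 hours, overtime 1.15 hours

Mon: 10:27 AM–8:17 PM = 9 h 50 min
Tue: 10:53 AM–6:32 PM = 7 h 39 min
Wed: 6:57 AM–6:26 PM = 11 h 29 min
Thu: 9:47 AM–5:05 PM = 7 h 18 min
Fri: 9:06 AM–5:59 PM = 8 h 53 min
Total worked: 45 h 9 min = 45.15 h.
Threshold 44 h → overtime 1 h 9 min, regular 44 h 0 min.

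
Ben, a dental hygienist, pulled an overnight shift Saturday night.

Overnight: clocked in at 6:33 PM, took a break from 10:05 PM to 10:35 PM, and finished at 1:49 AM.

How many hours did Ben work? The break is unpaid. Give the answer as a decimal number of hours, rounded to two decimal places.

6.77 hours

Overnight: 6:33 PM → midnight = 5 h 27 min; midnight → 1:49 AM = 1 h 49 min; span 7 h 16 min; less 30 min break → 6 h 46 min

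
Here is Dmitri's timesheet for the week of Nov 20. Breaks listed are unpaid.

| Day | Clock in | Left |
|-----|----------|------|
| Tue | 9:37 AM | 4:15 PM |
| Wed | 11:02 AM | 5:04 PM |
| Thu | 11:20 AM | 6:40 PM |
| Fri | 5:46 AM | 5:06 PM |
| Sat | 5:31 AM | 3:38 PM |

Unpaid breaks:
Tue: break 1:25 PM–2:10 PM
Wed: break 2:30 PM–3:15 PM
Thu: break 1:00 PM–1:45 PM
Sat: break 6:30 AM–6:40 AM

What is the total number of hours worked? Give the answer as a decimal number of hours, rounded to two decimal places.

Tue: 9:37 AM–4:15 PM = 6 h 38 min; less 45 min break → 5 h 53 min
Wed: 11:02 AM–5:04 PM = 6 h 2 min; less 45 min break → 5 h 17 min
Thu: 11:20 AM–6:40 PM = 7 h 20 min; less 45 min break → 6 h 35 min
Fri: 5:46 AM–5:06 PM = 11 h 20 min
Sat: 5:31 AM–3:38 PM = 10 h 7 min; less 10 min break → 9 h 57 min
Total: 5 h 53 min + 5 h 17 min + 6 h 35 min + 11 h 20 min + 9 h 57 min = 39 h 2 min.

39.03 hours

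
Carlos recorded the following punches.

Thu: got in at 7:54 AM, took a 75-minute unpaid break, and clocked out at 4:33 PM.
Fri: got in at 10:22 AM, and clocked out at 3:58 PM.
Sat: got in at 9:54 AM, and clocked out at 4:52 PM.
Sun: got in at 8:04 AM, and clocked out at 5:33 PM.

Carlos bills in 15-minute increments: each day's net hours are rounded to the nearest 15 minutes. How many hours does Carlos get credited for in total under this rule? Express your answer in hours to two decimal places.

29.50 hours

Thu: 7:54 AM–4:33 PM = 8 h 39 min − 75 min = 7 h 24 min → rounds to 7 h 30 min
Fri: 10:22 AM–3:58 PM = 5 h 36 min → rounds to 5 h 30 min
Sat: 9:54 AM–4:52 PM = 6 h 58 min → rounds to 7 h 0 min
Sun: 8:04 AM–5:33 PM = 9 h 29 min → rounds to 9 h 30 min
Total credited: 29 h 30 min.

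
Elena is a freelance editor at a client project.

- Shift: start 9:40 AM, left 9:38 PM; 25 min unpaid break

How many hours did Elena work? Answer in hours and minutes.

Shift: 9:40 AM–9:38 PM = 11 h 58 min; less 25 min break → 11 h 33 min

11 h 33 min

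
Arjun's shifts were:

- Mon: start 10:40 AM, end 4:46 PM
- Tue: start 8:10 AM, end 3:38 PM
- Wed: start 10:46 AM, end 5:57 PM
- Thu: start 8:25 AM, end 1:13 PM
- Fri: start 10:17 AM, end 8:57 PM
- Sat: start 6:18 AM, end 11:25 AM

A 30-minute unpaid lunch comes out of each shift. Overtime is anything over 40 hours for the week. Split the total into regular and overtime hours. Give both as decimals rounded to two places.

Mon: 10:40 AM–4:46 PM = 6 h 6 min; less 30 min break → 5 h 36 min
Tue: 8:10 AM–3:38 PM = 7 h 28 min; less 30 min break → 6 h 58 min
Wed: 10:46 AM–5:57 PM = 7 h 11 min; less 30 min break → 6 h 41 min
Thu: 8:25 AM–1:13 PM = 4 h 48 min; less 30 min break → 4 h 18 min
Fri: 10:17 AM–8:57 PM = 10 h 40 min; less 30 min break → 10 h 10 min
Sat: 6:18 AM–11:25 AM = 5 h 7 min; less 30 min break → 4 h 37 min
Total worked: 38 h 20 min = 38.33 h.
Threshold 40 h → overtime 0 h 0 min, regular 38 h 20 min.

Regular 38.33 hours, overtime 0.00 hours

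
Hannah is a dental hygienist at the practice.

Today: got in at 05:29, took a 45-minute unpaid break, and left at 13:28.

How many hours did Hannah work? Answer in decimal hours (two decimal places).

Today: 05:29–13:28 = 7 h 59 min; less 45 min break → 7 h 14 min

7.23 hours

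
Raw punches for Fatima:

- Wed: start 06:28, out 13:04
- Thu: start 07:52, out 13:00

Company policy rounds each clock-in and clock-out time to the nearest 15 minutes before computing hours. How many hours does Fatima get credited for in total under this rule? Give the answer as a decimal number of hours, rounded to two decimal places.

11.75 hours

Wed: in 06:28→06:30, out 13:04→13:00; 6 h 30 min
Thu: in 07:52→07:45, out 13:00→13:00; 5 h 15 min
Total credited: 11 h 45 min.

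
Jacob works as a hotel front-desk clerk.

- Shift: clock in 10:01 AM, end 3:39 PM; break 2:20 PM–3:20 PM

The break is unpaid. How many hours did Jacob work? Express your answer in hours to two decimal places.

Shift: 10:01 AM–3:39 PM = 5 h 38 min; less 60 min break → 4 h 38 min

4.63 hours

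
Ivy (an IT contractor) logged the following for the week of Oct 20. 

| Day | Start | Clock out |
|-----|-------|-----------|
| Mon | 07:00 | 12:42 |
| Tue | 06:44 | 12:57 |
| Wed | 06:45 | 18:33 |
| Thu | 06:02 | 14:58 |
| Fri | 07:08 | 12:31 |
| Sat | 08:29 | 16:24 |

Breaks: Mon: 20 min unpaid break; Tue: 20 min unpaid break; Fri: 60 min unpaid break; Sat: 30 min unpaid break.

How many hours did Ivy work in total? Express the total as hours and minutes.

Mon: 07:00–12:42 = 5 h 42 min; less 20 min break → 5 h 22 min
Tue: 06:44–12:57 = 6 h 13 min; less 20 min break → 5 h 53 min
Wed: 06:45–18:33 = 11 h 48 min
Thu: 06:02–14:58 = 8 h 56 min
Fri: 07:08–12:31 = 5 h 23 min; less 60 min break → 4 h 23 min
Sat: 08:29–16:24 = 7 h 55 min; less 30 min break → 7 h 25 min
Total: 5 h 22 min + 5 h 53 min + 11 h 48 min + 8 h 56 min + 4 h 23 min + 7 h 25 min = 43 h 47 min.

43 h 47 min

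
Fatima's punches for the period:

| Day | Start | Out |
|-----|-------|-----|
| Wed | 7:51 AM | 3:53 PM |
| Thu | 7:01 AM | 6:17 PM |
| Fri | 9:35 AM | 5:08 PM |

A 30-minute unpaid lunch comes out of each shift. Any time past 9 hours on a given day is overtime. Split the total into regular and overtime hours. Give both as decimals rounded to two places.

Regular 23.58 hours, overtime 1.77 hours

Wed: 7:51 AM–3:53 PM = 8 h 2 min; less 30 min break → 7 h 32 min
Thu: 7:01 AM–6:17 PM = 11 h 16 min; less 30 min break → 10 h 46 min
Fri: 9:35 AM–5:08 PM = 7 h 33 min; less 30 min break → 7 h 3 min
Wed reg 7 h 32 min / OT 0 h 0 min; Thu reg 9 h 0 min / OT 1 h 46 min; Fri reg 7 h 3 min / OT 0 h 0 min.
Totals: regular 23 h 35 min, overtime 1 h 46 min.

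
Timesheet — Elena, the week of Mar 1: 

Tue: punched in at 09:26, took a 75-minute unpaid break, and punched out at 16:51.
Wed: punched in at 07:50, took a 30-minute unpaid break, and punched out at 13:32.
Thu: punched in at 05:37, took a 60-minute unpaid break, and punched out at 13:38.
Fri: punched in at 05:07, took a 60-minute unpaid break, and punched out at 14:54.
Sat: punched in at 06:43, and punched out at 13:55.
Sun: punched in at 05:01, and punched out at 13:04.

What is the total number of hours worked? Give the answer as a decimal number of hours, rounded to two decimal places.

42.42 hours

Tue: 09:26–16:51 = 7 h 25 min; less 75 min break → 6 h 10 min
Wed: 07:50–13:32 = 5 h 42 min; less 30 min break → 5 h 12 min
Thu: 05:37–13:38 = 8 h 1 min; less 60 min break → 7 h 1 min
Fri: 05:07–14:54 = 9 h 47 min; less 60 min break → 8 h 47 min
Sat: 06:43–13:55 = 7 h 12 min
Sun: 05:01–13:04 = 8 h 3 min
Total: 6 h 10 min + 5 h 12 min + 7 h 1 min + 8 h 47 min + 7 h 12 min + 8 h 3 min = 42 h 25 min.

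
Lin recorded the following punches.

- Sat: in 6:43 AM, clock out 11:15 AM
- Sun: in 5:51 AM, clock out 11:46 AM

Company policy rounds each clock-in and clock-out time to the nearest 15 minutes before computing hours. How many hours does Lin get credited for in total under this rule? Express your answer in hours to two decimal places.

10.50 hours

Sat: in 6:43 AM→6:45 AM, out 11:15 AM→11:15 AM; 4 h 30 min
Sun: in 5:51 AM→5:45 AM, out 11:46 AM→11:45 AM; 6 h 0 min
Total credited: 10 h 30 min.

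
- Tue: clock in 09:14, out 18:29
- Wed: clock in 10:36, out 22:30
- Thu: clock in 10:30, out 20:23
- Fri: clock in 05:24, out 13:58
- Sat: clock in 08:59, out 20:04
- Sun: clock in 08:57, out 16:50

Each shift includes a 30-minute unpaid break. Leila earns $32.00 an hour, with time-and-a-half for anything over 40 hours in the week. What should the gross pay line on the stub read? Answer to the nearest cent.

$2027.20

Tue: 09:14–18:29 = 9 h 15 min; less 30 min break → 8 h 45 min
Wed: 10:36–22:30 = 11 h 54 min; less 30 min break → 11 h 24 min
Thu: 10:30–20:23 = 9 h 53 min; less 30 min break → 9 h 23 min
Fri: 05:24–13:58 = 8 h 34 min; less 30 min break → 8 h 4 min
Sat: 08:59–20:04 = 11 h 5 min; less 30 min break → 10 h 35 min
Sun: 08:57–16:50 = 7 h 53 min; less 30 min break → 7 h 23 min
Total worked: 55 h 34 min = 3334 min.
Regular 40 h 0 min = 2400 min at $32.00/h; overtime 15 h 34 min = 934 min at $48.00/h.
Pay = (2400 × $32.00 + 934 × $48.00) ÷ 60 = $2027.20.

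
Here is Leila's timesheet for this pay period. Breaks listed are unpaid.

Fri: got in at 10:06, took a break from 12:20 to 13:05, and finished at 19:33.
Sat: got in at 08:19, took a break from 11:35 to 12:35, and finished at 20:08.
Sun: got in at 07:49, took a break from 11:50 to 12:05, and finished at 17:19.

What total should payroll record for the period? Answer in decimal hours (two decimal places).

28.77 hours

Fri: 10:06–19:33 = 9 h 27 min; less 45 min break → 8 h 42 min
Sat: 08:19–20:08 = 11 h 49 min; less 60 min break → 10 h 49 min
Sun: 07:49–17:19 = 9 h 30 min; less 15 min break → 9 h 15 min
Total: 8 h 42 min + 10 h 49 min + 9 h 15 min = 28 h 46 min.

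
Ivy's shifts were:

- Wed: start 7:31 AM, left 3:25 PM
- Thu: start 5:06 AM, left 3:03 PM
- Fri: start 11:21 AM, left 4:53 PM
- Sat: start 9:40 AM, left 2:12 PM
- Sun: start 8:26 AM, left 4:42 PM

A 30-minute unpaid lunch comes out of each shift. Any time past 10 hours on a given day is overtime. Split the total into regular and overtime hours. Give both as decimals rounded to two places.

Regular 33.68 hours, overtime 0.00 hours

Wed: 7:31 AM–3:25 PM = 7 h 54 min; less 30 min break → 7 h 24 min
Thu: 5:06 AM–3:03 PM = 9 h 57 min; less 30 min break → 9 h 27 min
Fri: 11:21 AM–4:53 PM = 5 h 32 min; less 30 min break → 5 h 2 min
Sat: 9:40 AM–2:12 PM = 4 h 32 min; less 30 min break → 4 h 2 min
Sun: 8:26 AM–4:42 PM = 8 h 16 min; less 30 min break → 7 h 46 min
Wed reg 7 h 24 min / OT 0 h 0 min; Thu reg 9 h 27 min / OT 0 h 0 min; Fri reg 5 h 2 min / OT 0 h 0 min; Sat reg 4 h 2 min / OT 0 h 0 min; Sun reg 7 h 46 min / OT 0 h 0 min.
Totals: regular 33 h 41 min, overtime 0 h 0 min.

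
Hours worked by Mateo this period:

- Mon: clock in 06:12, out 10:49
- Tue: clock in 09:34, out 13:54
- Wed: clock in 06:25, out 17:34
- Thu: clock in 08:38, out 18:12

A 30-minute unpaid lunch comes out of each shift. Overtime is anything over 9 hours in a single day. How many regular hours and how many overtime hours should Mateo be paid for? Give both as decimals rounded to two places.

Regular 25.95 hours, overtime 1.72 hours

Mon: 06:12–10:49 = 4 h 37 min; less 30 min break → 4 h 7 min
Tue: 09:34–13:54 = 4 h 20 min; less 30 min break → 3 h 50 min
Wed: 06:25–17:34 = 11 h 9 min; less 30 min break → 10 h 39 min
Thu: 08:38–18:12 = 9 h 34 min; less 30 min break → 9 h 4 min
Mon reg 4 h 7 min / OT 0 h 0 min; Tue reg 3 h 50 min / OT 0 h 0 min; Wed reg 9 h 0 min / OT 1 h 39 min; Thu reg 9 h 0 min / OT 0 h 4 min.
Totals: regular 25 h 57 min, overtime 1 h 43 min.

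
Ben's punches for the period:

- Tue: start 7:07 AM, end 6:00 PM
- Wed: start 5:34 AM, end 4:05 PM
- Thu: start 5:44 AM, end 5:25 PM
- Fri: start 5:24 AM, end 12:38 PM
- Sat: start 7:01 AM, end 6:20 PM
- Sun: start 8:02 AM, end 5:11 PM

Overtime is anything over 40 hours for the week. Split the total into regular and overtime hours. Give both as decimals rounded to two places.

Regular 40.00 hours, overtime 20.78 hours

Tue: 7:07 AM–6:00 PM = 10 h 53 min
Wed: 5:34 AM–4:05 PM = 10 h 31 min
Thu: 5:44 AM–5:25 PM = 11 h 41 min
Fri: 5:24 AM–12:38 PM = 7 h 14 min
Sat: 7:01 AM–6:20 PM = 11 h 19 min
Sun: 8:02 AM–5:11 PM = 9 h 9 min
Total worked: 60 h 47 min = 60.78 h.
Threshold 40 h → overtime 20 h 47 min, regular 40 h 0 min.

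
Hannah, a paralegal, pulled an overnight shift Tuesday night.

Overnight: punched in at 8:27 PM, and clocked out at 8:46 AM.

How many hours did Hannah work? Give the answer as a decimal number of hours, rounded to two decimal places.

12.32 hours

Overnight: 8:27 PM → midnight = 3 h 33 min; midnight → 8:46 AM = 8 h 46 min; span 12 h 19 min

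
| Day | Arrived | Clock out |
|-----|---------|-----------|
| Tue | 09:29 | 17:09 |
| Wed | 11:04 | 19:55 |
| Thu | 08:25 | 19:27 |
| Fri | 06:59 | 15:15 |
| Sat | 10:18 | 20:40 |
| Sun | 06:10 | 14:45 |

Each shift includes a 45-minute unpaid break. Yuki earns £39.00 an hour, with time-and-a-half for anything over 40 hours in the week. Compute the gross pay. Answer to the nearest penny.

Tue: 09:29–17:09 = 7 h 40 min; less 45 min break → 6 h 55 min
Wed: 11:04–19:55 = 8 h 51 min; less 45 min break → 8 h 6 min
Thu: 08:25–19:27 = 11 h 2 min; less 45 min break → 10 h 17 min
Fri: 06:59–15:15 = 8 h 16 min; less 45 min break → 7 h 31 min
Sat: 10:18–20:40 = 10 h 22 min; less 45 min break → 9 h 37 min
Sun: 06:10–14:45 = 8 h 35 min; less 45 min break → 7 h 50 min
Total worked: 50 h 16 min = 3016 min.
Regular 40 h 0 min = 2400 min at £39.00/h; overtime 10 h 16 min = 616 min at £58.50/h.
Pay = (2400 × £39.00 + 616 × £58.50) ÷ 60 = £2160.60.

£2160.60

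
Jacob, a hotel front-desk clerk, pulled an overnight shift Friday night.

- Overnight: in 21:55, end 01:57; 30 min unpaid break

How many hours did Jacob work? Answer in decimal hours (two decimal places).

3.53 hours

Overnight: 21:55 → midnight = 2 h 5 min; midnight → 01:57 = 1 h 57 min; span 4 h 2 min; less 30 min break → 3 h 32 min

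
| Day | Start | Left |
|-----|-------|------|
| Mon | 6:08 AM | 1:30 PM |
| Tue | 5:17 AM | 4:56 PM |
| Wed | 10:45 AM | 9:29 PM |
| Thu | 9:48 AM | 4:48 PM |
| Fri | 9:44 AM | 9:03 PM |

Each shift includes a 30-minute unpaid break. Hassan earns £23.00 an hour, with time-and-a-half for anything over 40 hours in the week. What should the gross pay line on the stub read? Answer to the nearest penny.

£1112.05

Mon: 6:08 AM–1:30 PM = 7 h 22 min; less 30 min break → 6 h 52 min
Tue: 5:17 AM–4:56 PM = 11 h 39 min; less 30 min break → 11 h 9 min
Wed: 10:45 AM–9:29 PM = 10 h 44 min; less 30 min break → 10 h 14 min
Thu: 9:48 AM–4:48 PM = 7 h 0 min; less 30 min break → 6 h 30 min
Fri: 9:44 AM–9:03 PM = 11 h 19 min; less 30 min break → 10 h 49 min
Total worked: 45 h 34 min = 2734 min.
Regular 40 h 0 min = 2400 min at £23.00/h; overtime 5 h 34 min = 334 min at £34.50/h.
Pay = (2400 × £23.00 + 334 × £34.50) ÷ 60 = £1112.05.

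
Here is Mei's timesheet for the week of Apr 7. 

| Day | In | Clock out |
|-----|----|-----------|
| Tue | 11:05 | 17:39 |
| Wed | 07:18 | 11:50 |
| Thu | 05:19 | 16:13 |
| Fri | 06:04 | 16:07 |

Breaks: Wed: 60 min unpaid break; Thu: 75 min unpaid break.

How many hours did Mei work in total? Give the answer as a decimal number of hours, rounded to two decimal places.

Tue: 11:05–17:39 = 6 h 34 min
Wed: 07:18–11:50 = 4 h 32 min; less 60 min break → 3 h 32 min
Thu: 05:19–16:13 = 10 h 54 min; less 75 min break → 9 h 39 min
Fri: 06:04–16:07 = 10 h 3 min
Total: 6 h 34 min + 3 h 32 min + 9 h 39 min + 10 h 3 min = 29 h 48 min.

29.80 hours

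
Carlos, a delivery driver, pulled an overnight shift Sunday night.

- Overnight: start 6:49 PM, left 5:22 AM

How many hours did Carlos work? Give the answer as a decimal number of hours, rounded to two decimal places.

10.55 hours

Overnight: 6:49 PM → midnight = 5 h 11 min; midnight → 5:22 AM = 5 h 22 min; span 10 h 33 min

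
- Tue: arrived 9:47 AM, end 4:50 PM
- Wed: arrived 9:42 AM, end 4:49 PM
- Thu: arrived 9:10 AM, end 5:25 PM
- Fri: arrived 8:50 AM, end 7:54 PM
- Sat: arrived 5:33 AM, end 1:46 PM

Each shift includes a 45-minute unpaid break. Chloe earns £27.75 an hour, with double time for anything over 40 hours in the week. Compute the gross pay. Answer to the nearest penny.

£1053.11

Tue: 9:47 AM–4:50 PM = 7 h 3 min; less 45 min break → 6 h 18 min
Wed: 9:42 AM–4:49 PM = 7 h 7 min; less 45 min break → 6 h 22 min
Thu: 9:10 AM–5:25 PM = 8 h 15 min; less 45 min break → 7 h 30 min
Fri: 8:50 AM–7:54 PM = 11 h 4 min; less 45 min break → 10 h 19 min
Sat: 5:33 AM–1:46 PM = 8 h 13 min; less 45 min break → 7 h 28 min
Total worked: 37 h 57 min = 2277 min.
Regular 37 h 57 min = 2277 min at £27.75/h; overtime 0 h 0 min = 0 min at £55.50/h.
Pay = (2277 × £27.75 + 0 × £55.50) ÷ 60 = £1053.11.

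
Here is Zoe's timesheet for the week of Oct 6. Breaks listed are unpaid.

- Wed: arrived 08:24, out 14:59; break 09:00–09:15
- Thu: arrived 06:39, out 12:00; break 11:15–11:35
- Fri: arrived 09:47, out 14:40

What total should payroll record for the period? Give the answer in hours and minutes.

Wed: 08:24–14:59 = 6 h 35 min; less 15 min break → 6 h 20 min
Thu: 06:39–12:00 = 5 h 21 min; less 20 min break → 5 h 1 min
Fri: 09:47–14:40 = 4 h 53 min
Total: 6 h 20 min + 5 h 1 min + 4 h 53 min = 16 h 14 min.

16 h 14 min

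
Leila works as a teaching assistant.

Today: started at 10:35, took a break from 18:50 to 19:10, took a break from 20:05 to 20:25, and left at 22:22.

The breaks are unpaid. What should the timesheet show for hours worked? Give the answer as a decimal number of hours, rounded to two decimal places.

11.12 hours

Today: 10:35–22:22 = 11 h 47 min; less 40 min break → 11 h 7 min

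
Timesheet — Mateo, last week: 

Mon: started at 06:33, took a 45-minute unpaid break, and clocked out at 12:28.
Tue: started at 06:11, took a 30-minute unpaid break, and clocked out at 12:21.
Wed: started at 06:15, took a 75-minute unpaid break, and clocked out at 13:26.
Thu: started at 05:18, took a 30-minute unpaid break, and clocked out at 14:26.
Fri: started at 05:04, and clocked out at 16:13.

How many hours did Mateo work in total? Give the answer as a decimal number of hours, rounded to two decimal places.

Mon: 06:33–12:28 = 5 h 55 min; less 45 min break → 5 h 10 min
Tue: 06:11–12:21 = 6 h 10 min; less 30 min break → 5 h 40 min
Wed: 06:15–13:26 = 7 h 11 min; less 75 min break → 5 h 56 min
Thu: 05:18–14:26 = 9 h 8 min; less 30 min break → 8 h 38 min
Fri: 05:04–16:13 = 11 h 9 min
Total: 5 h 10 min + 5 h 40 min + 5 h 56 min + 8 h 38 min + 11 h 9 min = 36 h 33 min.

36.55 hours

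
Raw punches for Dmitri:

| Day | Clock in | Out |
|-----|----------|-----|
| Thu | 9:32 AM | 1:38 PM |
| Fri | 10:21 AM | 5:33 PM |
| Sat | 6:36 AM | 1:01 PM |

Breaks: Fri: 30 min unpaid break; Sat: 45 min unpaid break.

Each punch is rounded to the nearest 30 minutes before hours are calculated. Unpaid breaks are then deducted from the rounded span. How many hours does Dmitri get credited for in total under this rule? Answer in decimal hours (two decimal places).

16.25 hours

Thu: in 9:32 AM→9:30 AM, out 1:38 PM→1:30 PM; 4 h 0 min
Fri: in 10:21 AM→10:30 AM, out 5:33 PM→5:30 PM; 7 h 0 min − 30 min = 6 h 30 min
Sat: in 6:36 AM→6:30 AM, out 1:01 PM→1:00 PM; 6 h 30 min − 45 min = 5 h 45 min
Total credited: 16 h 15 min.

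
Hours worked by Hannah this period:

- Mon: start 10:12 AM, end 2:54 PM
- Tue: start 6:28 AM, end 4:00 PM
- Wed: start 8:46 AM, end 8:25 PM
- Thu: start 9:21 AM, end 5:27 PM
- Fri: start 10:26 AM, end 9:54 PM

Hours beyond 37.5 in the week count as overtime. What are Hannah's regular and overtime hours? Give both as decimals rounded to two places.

Mon: 10:12 AM–2:54 PM = 4 h 42 min
Tue: 6:28 AM–4:00 PM = 9 h 32 min
Wed: 8:46 AM–8:25 PM = 11 h 39 min
Thu: 9:21 AM–5:27 PM = 8 h 6 min
Fri: 10:26 AM–9:54 PM = 11 h 28 min
Total worked: 45 h 27 min = 45.45 h.
Threshold 37.5 h → overtime 7 h 57 min, regular 37 h 30 min.

Regular 37.50 hours, overtime 7.95 hours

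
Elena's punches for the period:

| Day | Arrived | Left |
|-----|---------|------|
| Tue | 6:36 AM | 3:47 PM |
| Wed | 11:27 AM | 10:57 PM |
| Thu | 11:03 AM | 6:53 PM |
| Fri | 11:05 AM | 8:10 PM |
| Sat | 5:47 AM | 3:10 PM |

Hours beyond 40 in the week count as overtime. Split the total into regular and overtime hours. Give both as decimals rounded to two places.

Tue: 6:36 AM–3:47 PM = 9 h 11 min
Wed: 11:27 AM–10:57 PM = 11 h 30 min
Thu: 11:03 AM–6:53 PM = 7 h 50 min
Fri: 11:05 AM–8:10 PM = 9 h 5 min
Sat: 5:47 AM–3:10 PM = 9 h 23 min
Total worked: 46 h 59 min = 46.98 h.
Threshold 40 h → overtime 6 h 59 min, regular 40 h 0 min.

Regular 40.00 hours, overtime 6.98 hours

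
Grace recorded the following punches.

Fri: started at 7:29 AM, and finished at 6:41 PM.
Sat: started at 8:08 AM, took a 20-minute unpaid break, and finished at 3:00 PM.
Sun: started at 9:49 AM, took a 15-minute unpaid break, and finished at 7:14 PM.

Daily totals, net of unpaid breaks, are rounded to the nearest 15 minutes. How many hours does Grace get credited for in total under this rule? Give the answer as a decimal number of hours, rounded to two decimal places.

27.00 hours

Fri: 7:29 AM–6:41 PM = 11 h 12 min → rounds to 11 h 15 min
Sat: 8:08 AM–3:00 PM = 6 h 52 min − 20 min = 6 h 32 min → rounds to 6 h 30 min
Sun: 9:49 AM–7:14 PM = 9 h 25 min − 15 min = 9 h 10 min → rounds to 9 h 15 min
Total credited: 27 h 0 min.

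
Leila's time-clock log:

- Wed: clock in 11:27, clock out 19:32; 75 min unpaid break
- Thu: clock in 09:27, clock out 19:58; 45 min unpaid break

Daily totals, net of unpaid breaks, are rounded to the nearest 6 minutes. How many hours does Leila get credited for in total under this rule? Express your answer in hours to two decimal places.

Wed: 11:27–19:32 = 8 h 5 min − 75 min = 6 h 50 min → rounds to 6 h 48 min
Thu: 09:27–19:58 = 10 h 31 min − 45 min = 9 h 46 min → rounds to 9 h 48 min
Total credited: 16 h 36 min.

16.60 hours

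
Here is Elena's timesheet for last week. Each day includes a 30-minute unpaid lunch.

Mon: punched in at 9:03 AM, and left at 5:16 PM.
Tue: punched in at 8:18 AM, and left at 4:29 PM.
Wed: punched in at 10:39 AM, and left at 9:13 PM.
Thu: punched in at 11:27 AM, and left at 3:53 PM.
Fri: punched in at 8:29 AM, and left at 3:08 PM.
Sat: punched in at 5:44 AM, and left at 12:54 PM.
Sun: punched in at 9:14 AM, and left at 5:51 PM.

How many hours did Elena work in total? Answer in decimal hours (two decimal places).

50.33 hours

Mon: 9:03 AM–5:16 PM = 8 h 13 min; less 30 min break → 7 h 43 min
Tue: 8:18 AM–4:29 PM = 8 h 11 min; less 30 min break → 7 h 41 min
Wed: 10:39 AM–9:13 PM = 10 h 34 min; less 30 min break → 10 h 4 min
Thu: 11:27 AM–3:53 PM = 4 h 26 min; less 30 min break → 3 h 56 min
Fri: 8:29 AM–3:08 PM = 6 h 39 min; less 30 min break → 6 h 9 min
Sat: 5:44 AM–12:54 PM = 7 h 10 min; less 30 min break → 6 h 40 min
Sun: 9:14 AM–5:51 PM = 8 h 37 min; less 30 min break → 8 h 7 min
Total: 7 h 43 min + 7 h 41 min + 10 h 4 min + 3 h 56 min + 6 h 9 min + 6 h 40 min + 8 h 7 min = 50 h 20 min.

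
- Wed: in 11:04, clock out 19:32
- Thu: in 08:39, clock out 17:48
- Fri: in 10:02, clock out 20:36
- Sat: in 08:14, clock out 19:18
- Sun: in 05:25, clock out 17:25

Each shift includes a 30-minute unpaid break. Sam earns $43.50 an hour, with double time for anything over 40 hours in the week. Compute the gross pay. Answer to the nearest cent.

Wed: 11:04–19:32 = 8 h 28 min; less 30 min break → 7 h 58 min
Thu: 08:39–17:48 = 9 h 9 min; less 30 min break → 8 h 39 min
Fri: 10:02–20:36 = 10 h 34 min; less 30 min break → 10 h 4 min
Sat: 08:14–19:18 = 11 h 4 min; less 30 min break → 10 h 34 min
Sun: 05:25–17:25 = 12 h 0 min; less 30 min break → 11 h 30 min
Total worked: 48 h 45 min = 2925 min.
Regular 40 h 0 min = 2400 min at $43.50/h; overtime 8 h 45 min = 525 min at $87.00/h.
Pay = (2400 × $43.50 + 525 × $87.00) ÷ 60 = $2501.25.

$2501.25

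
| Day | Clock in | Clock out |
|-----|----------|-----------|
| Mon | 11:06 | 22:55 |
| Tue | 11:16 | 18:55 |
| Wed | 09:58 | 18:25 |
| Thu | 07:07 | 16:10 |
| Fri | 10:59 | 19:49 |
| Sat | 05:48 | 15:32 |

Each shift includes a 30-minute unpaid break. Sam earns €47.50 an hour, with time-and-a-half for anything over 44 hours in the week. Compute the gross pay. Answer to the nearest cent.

€2698.00

Mon: 11:06–22:55 = 11 h 49 min; less 30 min break → 11 h 19 min
Tue: 11:16–18:55 = 7 h 39 min; less 30 min break → 7 h 9 min
Wed: 09:58–18:25 = 8 h 27 min; less 30 min break → 7 h 57 min
Thu: 07:07–16:10 = 9 h 3 min; less 30 min break → 8 h 33 min
Fri: 10:59–19:49 = 8 h 50 min; less 30 min break → 8 h 20 min
Sat: 05:48–15:32 = 9 h 44 min; less 30 min break → 9 h 14 min
Total worked: 52 h 32 min = 3152 min.
Regular 44 h 0 min = 2640 min at €47.50/h; overtime 8 h 32 min = 512 min at €71.25/h.
Pay = (2640 × €47.50 + 512 × €71.25) ÷ 60 = €2698.00.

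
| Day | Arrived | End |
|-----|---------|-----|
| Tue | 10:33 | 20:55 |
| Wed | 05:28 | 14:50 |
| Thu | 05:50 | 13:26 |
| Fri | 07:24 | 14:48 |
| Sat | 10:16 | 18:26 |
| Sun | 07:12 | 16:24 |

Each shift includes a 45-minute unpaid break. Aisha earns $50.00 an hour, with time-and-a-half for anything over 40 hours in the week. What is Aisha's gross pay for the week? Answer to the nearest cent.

Tue: 10:33–20:55 = 10 h 22 min; less 45 min break → 9 h 37 min
Wed: 05:28–14:50 = 9 h 22 min; less 45 min break → 8 h 37 min
Thu: 05:50–13:26 = 7 h 36 min; less 45 min break → 6 h 51 min
Fri: 07:24–14:48 = 7 h 24 min; less 45 min break → 6 h 39 min
Sat: 10:16–18:26 = 8 h 10 min; less 45 min break → 7 h 25 min
Sun: 07:12–16:24 = 9 h 12 min; less 45 min break → 8 h 27 min
Total worked: 47 h 36 min = 2856 min.
Regular 40 h 0 min = 2400 min at $50.00/h; overtime 7 h 36 min = 456 min at $75.00/h.
Pay = (2400 × $50.00 + 456 × $75.00) ÷ 60 = $2570.00.

$2570.00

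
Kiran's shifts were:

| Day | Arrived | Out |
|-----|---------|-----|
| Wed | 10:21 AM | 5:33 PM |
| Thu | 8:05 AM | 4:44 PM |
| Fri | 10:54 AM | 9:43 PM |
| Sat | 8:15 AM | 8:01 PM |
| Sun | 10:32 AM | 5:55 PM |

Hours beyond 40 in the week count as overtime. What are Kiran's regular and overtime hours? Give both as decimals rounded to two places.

Regular 40.00 hours, overtime 5.82 hours

Wed: 10:21 AM–5:33 PM = 7 h 12 min
Thu: 8:05 AM–4:44 PM = 8 h 39 min
Fri: 10:54 AM–9:43 PM = 10 h 49 min
Sat: 8:15 AM–8:01 PM = 11 h 46 min
Sun: 10:32 AM–5:55 PM = 7 h 23 min
Total worked: 45 h 49 min = 45.82 h.
Threshold 40 h → overtime 5 h 49 min, regular 40 h 0 min.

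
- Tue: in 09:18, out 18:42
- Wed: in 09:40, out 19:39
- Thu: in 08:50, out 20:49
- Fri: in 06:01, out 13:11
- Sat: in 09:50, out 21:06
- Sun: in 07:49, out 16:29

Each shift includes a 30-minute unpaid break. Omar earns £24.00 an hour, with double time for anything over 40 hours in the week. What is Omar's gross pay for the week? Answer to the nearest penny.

£1702.40

Tue: 09:18–18:42 = 9 h 24 min; less 30 min break → 8 h 54 min
Wed: 09:40–19:39 = 9 h 59 min; less 30 min break → 9 h 29 min
Thu: 08:50–20:49 = 11 h 59 min; less 30 min break → 11 h 29 min
Fri: 06:01–13:11 = 7 h 10 min; less 30 min break → 6 h 40 min
Sat: 09:50–21:06 = 11 h 16 min; less 30 min break → 10 h 46 min
Sun: 07:49–16:29 = 8 h 40 min; less 30 min break → 8 h 10 min
Total worked: 55 h 28 min = 3328 min.
Regular 40 h 0 min = 2400 min at £24.00/h; overtime 15 h 28 min = 928 min at £48.00/h.
Pay = (2400 × £24.00 + 928 × £48.00) ÷ 60 = £1702.40.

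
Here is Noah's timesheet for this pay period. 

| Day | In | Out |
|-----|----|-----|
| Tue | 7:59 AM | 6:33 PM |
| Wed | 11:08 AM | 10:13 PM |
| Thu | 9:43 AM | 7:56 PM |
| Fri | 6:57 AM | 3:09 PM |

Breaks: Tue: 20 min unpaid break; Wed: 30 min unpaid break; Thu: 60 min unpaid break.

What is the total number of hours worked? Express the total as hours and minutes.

38 h 14 min

Tue: 7:59 AM–6:33 PM = 10 h 34 min; less 20 min break → 10 h 14 min
Wed: 11:08 AM–10:13 PM = 11 h 5 min; less 30 min break → 10 h 35 min
Thu: 9:43 AM–7:56 PM = 10 h 13 min; less 60 min break → 9 h 13 min
Fri: 6:57 AM–3:09 PM = 8 h 12 min
Total: 10 h 14 min + 10 h 35 min + 9 h 13 min + 8 h 12 min = 38 h 14 min.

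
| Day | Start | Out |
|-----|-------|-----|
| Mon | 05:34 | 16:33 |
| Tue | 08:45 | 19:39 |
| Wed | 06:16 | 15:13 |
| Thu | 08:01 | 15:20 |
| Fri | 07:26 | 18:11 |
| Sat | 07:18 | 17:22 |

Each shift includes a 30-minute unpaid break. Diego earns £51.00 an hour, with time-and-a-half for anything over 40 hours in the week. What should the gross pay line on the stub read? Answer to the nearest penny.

£3261.45

Mon: 05:34–16:33 = 10 h 59 min; less 30 min break → 10 h 29 min
Tue: 08:45–19:39 = 10 h 54 min; less 30 min break → 10 h 24 min
Wed: 06:16–15:13 = 8 h 57 min; less 30 min break → 8 h 27 min
Thu: 08:01–15:20 = 7 h 19 min; less 30 min break → 6 h 49 min
Fri: 07:26–18:11 = 10 h 45 min; less 30 min break → 10 h 15 min
Sat: 07:18–17:22 = 10 h 4 min; less 30 min break → 9 h 34 min
Total worked: 55 h 58 min = 3358 min.
Regular 40 h 0 min = 2400 min at £51.00/h; overtime 15 h 58 min = 958 min at £76.50/h.
Pay = (2400 × £51.00 + 958 × £76.50) ÷ 60 = £3261.45.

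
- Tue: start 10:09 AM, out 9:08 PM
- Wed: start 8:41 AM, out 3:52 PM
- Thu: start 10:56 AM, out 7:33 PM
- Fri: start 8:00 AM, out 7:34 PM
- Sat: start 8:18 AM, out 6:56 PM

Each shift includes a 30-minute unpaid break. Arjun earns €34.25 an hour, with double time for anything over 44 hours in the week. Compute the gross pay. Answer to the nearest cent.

€1677.11

Tue: 10:09 AM–9:08 PM = 10 h 59 min; less 30 min break → 10 h 29 min
Wed: 8:41 AM–3:52 PM = 7 h 11 min; less 30 min break → 6 h 41 min
Thu: 10:56 AM–7:33 PM = 8 h 37 min; less 30 min break → 8 h 7 min
Fri: 8:00 AM–7:34 PM = 11 h 34 min; less 30 min break → 11 h 4 min
Sat: 8:18 AM–6:56 PM = 10 h 38 min; less 30 min break → 10 h 8 min
Total worked: 46 h 29 min = 2789 min.
Regular 44 h 0 min = 2640 min at €34.25/h; overtime 2 h 29 min = 149 min at €68.50/h.
Pay = (2640 × €34.25 + 149 × €68.50) ÷ 60 = €1677.11.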